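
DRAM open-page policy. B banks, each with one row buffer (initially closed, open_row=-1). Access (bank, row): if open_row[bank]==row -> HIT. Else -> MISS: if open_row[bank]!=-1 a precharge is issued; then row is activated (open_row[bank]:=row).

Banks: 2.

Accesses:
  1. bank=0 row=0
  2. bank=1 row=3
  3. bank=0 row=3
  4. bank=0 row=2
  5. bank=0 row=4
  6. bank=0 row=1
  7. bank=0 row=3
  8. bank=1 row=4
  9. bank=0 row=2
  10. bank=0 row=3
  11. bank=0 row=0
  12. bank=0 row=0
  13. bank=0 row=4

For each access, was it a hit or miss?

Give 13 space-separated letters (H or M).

Acc 1: bank0 row0 -> MISS (open row0); precharges=0
Acc 2: bank1 row3 -> MISS (open row3); precharges=0
Acc 3: bank0 row3 -> MISS (open row3); precharges=1
Acc 4: bank0 row2 -> MISS (open row2); precharges=2
Acc 5: bank0 row4 -> MISS (open row4); precharges=3
Acc 6: bank0 row1 -> MISS (open row1); precharges=4
Acc 7: bank0 row3 -> MISS (open row3); precharges=5
Acc 8: bank1 row4 -> MISS (open row4); precharges=6
Acc 9: bank0 row2 -> MISS (open row2); precharges=7
Acc 10: bank0 row3 -> MISS (open row3); precharges=8
Acc 11: bank0 row0 -> MISS (open row0); precharges=9
Acc 12: bank0 row0 -> HIT
Acc 13: bank0 row4 -> MISS (open row4); precharges=10

Answer: M M M M M M M M M M M H M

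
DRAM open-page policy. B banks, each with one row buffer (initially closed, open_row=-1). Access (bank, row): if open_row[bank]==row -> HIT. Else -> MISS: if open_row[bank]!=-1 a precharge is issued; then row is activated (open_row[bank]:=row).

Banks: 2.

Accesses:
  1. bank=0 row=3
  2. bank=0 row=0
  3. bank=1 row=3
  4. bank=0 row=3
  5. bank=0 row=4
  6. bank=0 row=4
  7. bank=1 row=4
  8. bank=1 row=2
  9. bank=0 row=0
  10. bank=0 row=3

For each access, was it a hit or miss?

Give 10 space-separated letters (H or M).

Acc 1: bank0 row3 -> MISS (open row3); precharges=0
Acc 2: bank0 row0 -> MISS (open row0); precharges=1
Acc 3: bank1 row3 -> MISS (open row3); precharges=1
Acc 4: bank0 row3 -> MISS (open row3); precharges=2
Acc 5: bank0 row4 -> MISS (open row4); precharges=3
Acc 6: bank0 row4 -> HIT
Acc 7: bank1 row4 -> MISS (open row4); precharges=4
Acc 8: bank1 row2 -> MISS (open row2); precharges=5
Acc 9: bank0 row0 -> MISS (open row0); precharges=6
Acc 10: bank0 row3 -> MISS (open row3); precharges=7

Answer: M M M M M H M M M M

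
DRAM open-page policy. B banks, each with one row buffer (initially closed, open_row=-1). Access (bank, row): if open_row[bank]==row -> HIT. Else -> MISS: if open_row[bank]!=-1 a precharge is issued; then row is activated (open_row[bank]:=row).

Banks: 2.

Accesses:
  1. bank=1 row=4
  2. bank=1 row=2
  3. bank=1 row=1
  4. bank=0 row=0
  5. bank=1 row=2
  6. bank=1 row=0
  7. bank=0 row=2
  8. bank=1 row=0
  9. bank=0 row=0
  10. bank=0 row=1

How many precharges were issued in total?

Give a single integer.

Answer: 7

Derivation:
Acc 1: bank1 row4 -> MISS (open row4); precharges=0
Acc 2: bank1 row2 -> MISS (open row2); precharges=1
Acc 3: bank1 row1 -> MISS (open row1); precharges=2
Acc 4: bank0 row0 -> MISS (open row0); precharges=2
Acc 5: bank1 row2 -> MISS (open row2); precharges=3
Acc 6: bank1 row0 -> MISS (open row0); precharges=4
Acc 7: bank0 row2 -> MISS (open row2); precharges=5
Acc 8: bank1 row0 -> HIT
Acc 9: bank0 row0 -> MISS (open row0); precharges=6
Acc 10: bank0 row1 -> MISS (open row1); precharges=7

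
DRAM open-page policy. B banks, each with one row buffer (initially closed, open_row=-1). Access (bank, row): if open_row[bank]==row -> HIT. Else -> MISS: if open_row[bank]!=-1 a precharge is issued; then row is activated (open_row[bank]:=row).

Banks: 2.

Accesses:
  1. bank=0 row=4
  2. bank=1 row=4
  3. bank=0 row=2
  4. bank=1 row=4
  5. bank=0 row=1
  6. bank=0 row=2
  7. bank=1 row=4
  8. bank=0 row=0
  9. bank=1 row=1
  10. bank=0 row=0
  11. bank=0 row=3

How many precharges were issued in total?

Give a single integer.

Answer: 6

Derivation:
Acc 1: bank0 row4 -> MISS (open row4); precharges=0
Acc 2: bank1 row4 -> MISS (open row4); precharges=0
Acc 3: bank0 row2 -> MISS (open row2); precharges=1
Acc 4: bank1 row4 -> HIT
Acc 5: bank0 row1 -> MISS (open row1); precharges=2
Acc 6: bank0 row2 -> MISS (open row2); precharges=3
Acc 7: bank1 row4 -> HIT
Acc 8: bank0 row0 -> MISS (open row0); precharges=4
Acc 9: bank1 row1 -> MISS (open row1); precharges=5
Acc 10: bank0 row0 -> HIT
Acc 11: bank0 row3 -> MISS (open row3); precharges=6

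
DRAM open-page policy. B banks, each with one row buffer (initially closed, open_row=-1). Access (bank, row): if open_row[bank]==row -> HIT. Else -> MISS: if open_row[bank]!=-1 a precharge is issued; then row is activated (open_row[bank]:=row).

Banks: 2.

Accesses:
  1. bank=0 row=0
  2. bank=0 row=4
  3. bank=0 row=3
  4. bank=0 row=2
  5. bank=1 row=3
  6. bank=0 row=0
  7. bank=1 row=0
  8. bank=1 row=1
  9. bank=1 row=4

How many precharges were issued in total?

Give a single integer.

Acc 1: bank0 row0 -> MISS (open row0); precharges=0
Acc 2: bank0 row4 -> MISS (open row4); precharges=1
Acc 3: bank0 row3 -> MISS (open row3); precharges=2
Acc 4: bank0 row2 -> MISS (open row2); precharges=3
Acc 5: bank1 row3 -> MISS (open row3); precharges=3
Acc 6: bank0 row0 -> MISS (open row0); precharges=4
Acc 7: bank1 row0 -> MISS (open row0); precharges=5
Acc 8: bank1 row1 -> MISS (open row1); precharges=6
Acc 9: bank1 row4 -> MISS (open row4); precharges=7

Answer: 7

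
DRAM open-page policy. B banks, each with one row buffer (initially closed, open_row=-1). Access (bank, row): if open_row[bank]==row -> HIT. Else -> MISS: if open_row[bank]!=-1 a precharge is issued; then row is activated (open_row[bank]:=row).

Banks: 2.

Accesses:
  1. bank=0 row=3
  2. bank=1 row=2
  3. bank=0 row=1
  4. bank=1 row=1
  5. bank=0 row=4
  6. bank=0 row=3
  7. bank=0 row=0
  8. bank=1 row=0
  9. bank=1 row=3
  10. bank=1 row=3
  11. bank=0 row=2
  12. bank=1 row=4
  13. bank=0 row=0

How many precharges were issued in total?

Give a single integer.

Answer: 10

Derivation:
Acc 1: bank0 row3 -> MISS (open row3); precharges=0
Acc 2: bank1 row2 -> MISS (open row2); precharges=0
Acc 3: bank0 row1 -> MISS (open row1); precharges=1
Acc 4: bank1 row1 -> MISS (open row1); precharges=2
Acc 5: bank0 row4 -> MISS (open row4); precharges=3
Acc 6: bank0 row3 -> MISS (open row3); precharges=4
Acc 7: bank0 row0 -> MISS (open row0); precharges=5
Acc 8: bank1 row0 -> MISS (open row0); precharges=6
Acc 9: bank1 row3 -> MISS (open row3); precharges=7
Acc 10: bank1 row3 -> HIT
Acc 11: bank0 row2 -> MISS (open row2); precharges=8
Acc 12: bank1 row4 -> MISS (open row4); precharges=9
Acc 13: bank0 row0 -> MISS (open row0); precharges=10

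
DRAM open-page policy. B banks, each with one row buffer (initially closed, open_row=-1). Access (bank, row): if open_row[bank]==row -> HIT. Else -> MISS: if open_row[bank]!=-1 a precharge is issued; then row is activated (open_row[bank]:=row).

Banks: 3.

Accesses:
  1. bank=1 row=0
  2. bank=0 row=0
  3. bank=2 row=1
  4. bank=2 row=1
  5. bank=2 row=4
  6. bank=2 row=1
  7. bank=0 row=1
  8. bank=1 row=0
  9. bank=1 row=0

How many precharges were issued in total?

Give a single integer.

Acc 1: bank1 row0 -> MISS (open row0); precharges=0
Acc 2: bank0 row0 -> MISS (open row0); precharges=0
Acc 3: bank2 row1 -> MISS (open row1); precharges=0
Acc 4: bank2 row1 -> HIT
Acc 5: bank2 row4 -> MISS (open row4); precharges=1
Acc 6: bank2 row1 -> MISS (open row1); precharges=2
Acc 7: bank0 row1 -> MISS (open row1); precharges=3
Acc 8: bank1 row0 -> HIT
Acc 9: bank1 row0 -> HIT

Answer: 3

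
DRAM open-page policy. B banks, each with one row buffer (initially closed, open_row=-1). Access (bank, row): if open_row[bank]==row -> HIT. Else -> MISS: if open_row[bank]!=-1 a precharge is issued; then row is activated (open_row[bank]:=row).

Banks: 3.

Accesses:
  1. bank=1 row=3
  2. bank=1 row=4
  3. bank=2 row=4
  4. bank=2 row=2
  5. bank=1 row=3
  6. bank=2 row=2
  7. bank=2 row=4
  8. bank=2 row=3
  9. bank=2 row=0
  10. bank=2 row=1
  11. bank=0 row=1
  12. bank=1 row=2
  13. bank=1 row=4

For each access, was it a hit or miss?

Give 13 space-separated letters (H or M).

Answer: M M M M M H M M M M M M M

Derivation:
Acc 1: bank1 row3 -> MISS (open row3); precharges=0
Acc 2: bank1 row4 -> MISS (open row4); precharges=1
Acc 3: bank2 row4 -> MISS (open row4); precharges=1
Acc 4: bank2 row2 -> MISS (open row2); precharges=2
Acc 5: bank1 row3 -> MISS (open row3); precharges=3
Acc 6: bank2 row2 -> HIT
Acc 7: bank2 row4 -> MISS (open row4); precharges=4
Acc 8: bank2 row3 -> MISS (open row3); precharges=5
Acc 9: bank2 row0 -> MISS (open row0); precharges=6
Acc 10: bank2 row1 -> MISS (open row1); precharges=7
Acc 11: bank0 row1 -> MISS (open row1); precharges=7
Acc 12: bank1 row2 -> MISS (open row2); precharges=8
Acc 13: bank1 row4 -> MISS (open row4); precharges=9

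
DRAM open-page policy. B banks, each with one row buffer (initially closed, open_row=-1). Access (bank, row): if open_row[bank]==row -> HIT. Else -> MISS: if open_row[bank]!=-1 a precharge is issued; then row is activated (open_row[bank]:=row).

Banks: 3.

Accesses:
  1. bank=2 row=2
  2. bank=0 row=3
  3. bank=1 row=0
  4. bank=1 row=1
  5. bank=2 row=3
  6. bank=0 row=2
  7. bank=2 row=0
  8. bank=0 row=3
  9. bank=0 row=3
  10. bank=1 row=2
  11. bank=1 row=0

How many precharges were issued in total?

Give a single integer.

Answer: 7

Derivation:
Acc 1: bank2 row2 -> MISS (open row2); precharges=0
Acc 2: bank0 row3 -> MISS (open row3); precharges=0
Acc 3: bank1 row0 -> MISS (open row0); precharges=0
Acc 4: bank1 row1 -> MISS (open row1); precharges=1
Acc 5: bank2 row3 -> MISS (open row3); precharges=2
Acc 6: bank0 row2 -> MISS (open row2); precharges=3
Acc 7: bank2 row0 -> MISS (open row0); precharges=4
Acc 8: bank0 row3 -> MISS (open row3); precharges=5
Acc 9: bank0 row3 -> HIT
Acc 10: bank1 row2 -> MISS (open row2); precharges=6
Acc 11: bank1 row0 -> MISS (open row0); precharges=7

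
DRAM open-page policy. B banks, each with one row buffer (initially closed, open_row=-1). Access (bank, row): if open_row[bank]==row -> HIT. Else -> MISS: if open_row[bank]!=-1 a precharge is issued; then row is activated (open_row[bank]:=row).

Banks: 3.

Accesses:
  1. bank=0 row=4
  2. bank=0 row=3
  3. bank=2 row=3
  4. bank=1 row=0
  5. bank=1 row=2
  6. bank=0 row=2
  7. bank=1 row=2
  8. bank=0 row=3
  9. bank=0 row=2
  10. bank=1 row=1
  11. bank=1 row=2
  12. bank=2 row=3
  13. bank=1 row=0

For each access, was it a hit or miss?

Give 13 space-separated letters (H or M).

Answer: M M M M M M H M M M M H M

Derivation:
Acc 1: bank0 row4 -> MISS (open row4); precharges=0
Acc 2: bank0 row3 -> MISS (open row3); precharges=1
Acc 3: bank2 row3 -> MISS (open row3); precharges=1
Acc 4: bank1 row0 -> MISS (open row0); precharges=1
Acc 5: bank1 row2 -> MISS (open row2); precharges=2
Acc 6: bank0 row2 -> MISS (open row2); precharges=3
Acc 7: bank1 row2 -> HIT
Acc 8: bank0 row3 -> MISS (open row3); precharges=4
Acc 9: bank0 row2 -> MISS (open row2); precharges=5
Acc 10: bank1 row1 -> MISS (open row1); precharges=6
Acc 11: bank1 row2 -> MISS (open row2); precharges=7
Acc 12: bank2 row3 -> HIT
Acc 13: bank1 row0 -> MISS (open row0); precharges=8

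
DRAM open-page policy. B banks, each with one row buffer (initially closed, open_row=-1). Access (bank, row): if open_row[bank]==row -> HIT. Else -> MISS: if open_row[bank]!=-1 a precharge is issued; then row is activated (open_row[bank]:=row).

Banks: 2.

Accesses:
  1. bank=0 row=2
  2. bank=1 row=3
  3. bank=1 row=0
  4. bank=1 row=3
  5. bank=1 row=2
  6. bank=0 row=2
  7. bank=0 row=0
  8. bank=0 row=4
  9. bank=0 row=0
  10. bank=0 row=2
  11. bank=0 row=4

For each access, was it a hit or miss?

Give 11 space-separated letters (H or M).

Answer: M M M M M H M M M M M

Derivation:
Acc 1: bank0 row2 -> MISS (open row2); precharges=0
Acc 2: bank1 row3 -> MISS (open row3); precharges=0
Acc 3: bank1 row0 -> MISS (open row0); precharges=1
Acc 4: bank1 row3 -> MISS (open row3); precharges=2
Acc 5: bank1 row2 -> MISS (open row2); precharges=3
Acc 6: bank0 row2 -> HIT
Acc 7: bank0 row0 -> MISS (open row0); precharges=4
Acc 8: bank0 row4 -> MISS (open row4); precharges=5
Acc 9: bank0 row0 -> MISS (open row0); precharges=6
Acc 10: bank0 row2 -> MISS (open row2); precharges=7
Acc 11: bank0 row4 -> MISS (open row4); precharges=8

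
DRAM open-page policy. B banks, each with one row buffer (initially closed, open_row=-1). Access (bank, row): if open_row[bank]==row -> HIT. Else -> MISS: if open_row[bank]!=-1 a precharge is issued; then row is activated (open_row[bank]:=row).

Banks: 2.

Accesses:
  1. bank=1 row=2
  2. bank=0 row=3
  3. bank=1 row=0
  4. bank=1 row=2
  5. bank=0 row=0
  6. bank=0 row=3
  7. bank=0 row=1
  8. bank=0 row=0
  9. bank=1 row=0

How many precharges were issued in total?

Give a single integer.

Answer: 7

Derivation:
Acc 1: bank1 row2 -> MISS (open row2); precharges=0
Acc 2: bank0 row3 -> MISS (open row3); precharges=0
Acc 3: bank1 row0 -> MISS (open row0); precharges=1
Acc 4: bank1 row2 -> MISS (open row2); precharges=2
Acc 5: bank0 row0 -> MISS (open row0); precharges=3
Acc 6: bank0 row3 -> MISS (open row3); precharges=4
Acc 7: bank0 row1 -> MISS (open row1); precharges=5
Acc 8: bank0 row0 -> MISS (open row0); precharges=6
Acc 9: bank1 row0 -> MISS (open row0); precharges=7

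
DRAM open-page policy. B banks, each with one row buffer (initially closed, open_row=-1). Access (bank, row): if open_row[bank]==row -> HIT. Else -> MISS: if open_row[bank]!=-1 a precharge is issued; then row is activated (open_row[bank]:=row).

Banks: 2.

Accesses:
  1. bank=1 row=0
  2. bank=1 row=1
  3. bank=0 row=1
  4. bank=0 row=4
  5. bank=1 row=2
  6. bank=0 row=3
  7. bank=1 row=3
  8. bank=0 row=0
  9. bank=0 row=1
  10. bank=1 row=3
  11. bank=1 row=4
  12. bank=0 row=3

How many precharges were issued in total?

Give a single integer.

Acc 1: bank1 row0 -> MISS (open row0); precharges=0
Acc 2: bank1 row1 -> MISS (open row1); precharges=1
Acc 3: bank0 row1 -> MISS (open row1); precharges=1
Acc 4: bank0 row4 -> MISS (open row4); precharges=2
Acc 5: bank1 row2 -> MISS (open row2); precharges=3
Acc 6: bank0 row3 -> MISS (open row3); precharges=4
Acc 7: bank1 row3 -> MISS (open row3); precharges=5
Acc 8: bank0 row0 -> MISS (open row0); precharges=6
Acc 9: bank0 row1 -> MISS (open row1); precharges=7
Acc 10: bank1 row3 -> HIT
Acc 11: bank1 row4 -> MISS (open row4); precharges=8
Acc 12: bank0 row3 -> MISS (open row3); precharges=9

Answer: 9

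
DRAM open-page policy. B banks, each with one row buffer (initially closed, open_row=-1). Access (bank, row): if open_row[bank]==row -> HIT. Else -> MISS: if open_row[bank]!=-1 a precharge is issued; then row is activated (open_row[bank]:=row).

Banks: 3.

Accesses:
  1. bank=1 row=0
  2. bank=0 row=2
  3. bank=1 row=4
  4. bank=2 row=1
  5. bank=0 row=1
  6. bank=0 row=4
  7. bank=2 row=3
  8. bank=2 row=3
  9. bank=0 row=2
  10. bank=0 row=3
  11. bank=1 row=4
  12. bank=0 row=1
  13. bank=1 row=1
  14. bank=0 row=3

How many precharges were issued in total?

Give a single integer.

Acc 1: bank1 row0 -> MISS (open row0); precharges=0
Acc 2: bank0 row2 -> MISS (open row2); precharges=0
Acc 3: bank1 row4 -> MISS (open row4); precharges=1
Acc 4: bank2 row1 -> MISS (open row1); precharges=1
Acc 5: bank0 row1 -> MISS (open row1); precharges=2
Acc 6: bank0 row4 -> MISS (open row4); precharges=3
Acc 7: bank2 row3 -> MISS (open row3); precharges=4
Acc 8: bank2 row3 -> HIT
Acc 9: bank0 row2 -> MISS (open row2); precharges=5
Acc 10: bank0 row3 -> MISS (open row3); precharges=6
Acc 11: bank1 row4 -> HIT
Acc 12: bank0 row1 -> MISS (open row1); precharges=7
Acc 13: bank1 row1 -> MISS (open row1); precharges=8
Acc 14: bank0 row3 -> MISS (open row3); precharges=9

Answer: 9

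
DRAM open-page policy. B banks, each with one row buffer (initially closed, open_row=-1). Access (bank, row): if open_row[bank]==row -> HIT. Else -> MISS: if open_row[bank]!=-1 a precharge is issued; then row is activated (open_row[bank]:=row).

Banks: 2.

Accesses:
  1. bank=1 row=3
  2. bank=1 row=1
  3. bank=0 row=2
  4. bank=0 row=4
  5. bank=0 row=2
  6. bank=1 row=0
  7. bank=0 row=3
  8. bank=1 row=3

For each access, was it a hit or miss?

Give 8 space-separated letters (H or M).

Acc 1: bank1 row3 -> MISS (open row3); precharges=0
Acc 2: bank1 row1 -> MISS (open row1); precharges=1
Acc 3: bank0 row2 -> MISS (open row2); precharges=1
Acc 4: bank0 row4 -> MISS (open row4); precharges=2
Acc 5: bank0 row2 -> MISS (open row2); precharges=3
Acc 6: bank1 row0 -> MISS (open row0); precharges=4
Acc 7: bank0 row3 -> MISS (open row3); precharges=5
Acc 8: bank1 row3 -> MISS (open row3); precharges=6

Answer: M M M M M M M M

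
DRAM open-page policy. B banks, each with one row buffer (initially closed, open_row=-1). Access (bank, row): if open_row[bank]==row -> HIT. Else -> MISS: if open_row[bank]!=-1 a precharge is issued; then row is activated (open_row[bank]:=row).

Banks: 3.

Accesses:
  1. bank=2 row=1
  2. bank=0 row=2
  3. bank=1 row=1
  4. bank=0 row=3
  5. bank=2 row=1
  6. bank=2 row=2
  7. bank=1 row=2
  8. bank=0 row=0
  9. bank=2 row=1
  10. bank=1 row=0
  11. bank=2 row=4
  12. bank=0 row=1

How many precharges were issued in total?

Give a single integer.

Acc 1: bank2 row1 -> MISS (open row1); precharges=0
Acc 2: bank0 row2 -> MISS (open row2); precharges=0
Acc 3: bank1 row1 -> MISS (open row1); precharges=0
Acc 4: bank0 row3 -> MISS (open row3); precharges=1
Acc 5: bank2 row1 -> HIT
Acc 6: bank2 row2 -> MISS (open row2); precharges=2
Acc 7: bank1 row2 -> MISS (open row2); precharges=3
Acc 8: bank0 row0 -> MISS (open row0); precharges=4
Acc 9: bank2 row1 -> MISS (open row1); precharges=5
Acc 10: bank1 row0 -> MISS (open row0); precharges=6
Acc 11: bank2 row4 -> MISS (open row4); precharges=7
Acc 12: bank0 row1 -> MISS (open row1); precharges=8

Answer: 8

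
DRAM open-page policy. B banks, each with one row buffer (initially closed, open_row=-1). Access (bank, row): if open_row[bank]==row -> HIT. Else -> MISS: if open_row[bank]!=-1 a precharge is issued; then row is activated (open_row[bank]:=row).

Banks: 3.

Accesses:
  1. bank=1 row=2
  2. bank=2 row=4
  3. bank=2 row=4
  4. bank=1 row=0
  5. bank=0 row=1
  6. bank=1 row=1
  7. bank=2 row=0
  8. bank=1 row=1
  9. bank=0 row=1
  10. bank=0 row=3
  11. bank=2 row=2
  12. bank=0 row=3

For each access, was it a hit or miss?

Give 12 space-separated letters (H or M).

Answer: M M H M M M M H H M M H

Derivation:
Acc 1: bank1 row2 -> MISS (open row2); precharges=0
Acc 2: bank2 row4 -> MISS (open row4); precharges=0
Acc 3: bank2 row4 -> HIT
Acc 4: bank1 row0 -> MISS (open row0); precharges=1
Acc 5: bank0 row1 -> MISS (open row1); precharges=1
Acc 6: bank1 row1 -> MISS (open row1); precharges=2
Acc 7: bank2 row0 -> MISS (open row0); precharges=3
Acc 8: bank1 row1 -> HIT
Acc 9: bank0 row1 -> HIT
Acc 10: bank0 row3 -> MISS (open row3); precharges=4
Acc 11: bank2 row2 -> MISS (open row2); precharges=5
Acc 12: bank0 row3 -> HIT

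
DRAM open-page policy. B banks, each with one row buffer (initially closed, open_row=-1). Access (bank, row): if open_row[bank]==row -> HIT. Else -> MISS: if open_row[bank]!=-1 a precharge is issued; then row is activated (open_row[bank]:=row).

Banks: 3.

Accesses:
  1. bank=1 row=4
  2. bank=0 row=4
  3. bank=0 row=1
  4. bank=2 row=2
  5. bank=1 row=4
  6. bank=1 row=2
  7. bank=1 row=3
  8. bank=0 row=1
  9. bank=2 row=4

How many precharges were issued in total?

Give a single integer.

Acc 1: bank1 row4 -> MISS (open row4); precharges=0
Acc 2: bank0 row4 -> MISS (open row4); precharges=0
Acc 3: bank0 row1 -> MISS (open row1); precharges=1
Acc 4: bank2 row2 -> MISS (open row2); precharges=1
Acc 5: bank1 row4 -> HIT
Acc 6: bank1 row2 -> MISS (open row2); precharges=2
Acc 7: bank1 row3 -> MISS (open row3); precharges=3
Acc 8: bank0 row1 -> HIT
Acc 9: bank2 row4 -> MISS (open row4); precharges=4

Answer: 4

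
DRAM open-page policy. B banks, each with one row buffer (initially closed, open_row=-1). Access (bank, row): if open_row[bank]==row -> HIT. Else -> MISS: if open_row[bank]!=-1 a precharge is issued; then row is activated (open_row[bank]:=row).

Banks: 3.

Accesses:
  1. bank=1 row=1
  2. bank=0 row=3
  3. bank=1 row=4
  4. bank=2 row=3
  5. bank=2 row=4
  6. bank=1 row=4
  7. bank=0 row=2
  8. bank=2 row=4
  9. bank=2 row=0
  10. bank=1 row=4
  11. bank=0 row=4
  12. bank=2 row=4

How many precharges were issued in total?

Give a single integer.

Answer: 6

Derivation:
Acc 1: bank1 row1 -> MISS (open row1); precharges=0
Acc 2: bank0 row3 -> MISS (open row3); precharges=0
Acc 3: bank1 row4 -> MISS (open row4); precharges=1
Acc 4: bank2 row3 -> MISS (open row3); precharges=1
Acc 5: bank2 row4 -> MISS (open row4); precharges=2
Acc 6: bank1 row4 -> HIT
Acc 7: bank0 row2 -> MISS (open row2); precharges=3
Acc 8: bank2 row4 -> HIT
Acc 9: bank2 row0 -> MISS (open row0); precharges=4
Acc 10: bank1 row4 -> HIT
Acc 11: bank0 row4 -> MISS (open row4); precharges=5
Acc 12: bank2 row4 -> MISS (open row4); precharges=6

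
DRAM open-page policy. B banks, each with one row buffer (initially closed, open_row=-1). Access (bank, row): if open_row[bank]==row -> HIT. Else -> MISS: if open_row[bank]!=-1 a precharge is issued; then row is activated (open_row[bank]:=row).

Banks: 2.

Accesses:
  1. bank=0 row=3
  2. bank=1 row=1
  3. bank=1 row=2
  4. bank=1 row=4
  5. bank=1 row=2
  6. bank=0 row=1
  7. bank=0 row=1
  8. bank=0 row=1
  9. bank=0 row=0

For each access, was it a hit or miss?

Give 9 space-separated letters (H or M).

Acc 1: bank0 row3 -> MISS (open row3); precharges=0
Acc 2: bank1 row1 -> MISS (open row1); precharges=0
Acc 3: bank1 row2 -> MISS (open row2); precharges=1
Acc 4: bank1 row4 -> MISS (open row4); precharges=2
Acc 5: bank1 row2 -> MISS (open row2); precharges=3
Acc 6: bank0 row1 -> MISS (open row1); precharges=4
Acc 7: bank0 row1 -> HIT
Acc 8: bank0 row1 -> HIT
Acc 9: bank0 row0 -> MISS (open row0); precharges=5

Answer: M M M M M M H H M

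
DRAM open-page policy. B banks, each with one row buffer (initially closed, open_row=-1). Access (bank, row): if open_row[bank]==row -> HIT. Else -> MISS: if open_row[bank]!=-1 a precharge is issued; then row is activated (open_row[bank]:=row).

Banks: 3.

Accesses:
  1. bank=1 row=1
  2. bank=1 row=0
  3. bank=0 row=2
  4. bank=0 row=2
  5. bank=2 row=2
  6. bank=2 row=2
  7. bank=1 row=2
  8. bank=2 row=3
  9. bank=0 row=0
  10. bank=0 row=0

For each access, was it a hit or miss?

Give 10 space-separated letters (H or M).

Answer: M M M H M H M M M H

Derivation:
Acc 1: bank1 row1 -> MISS (open row1); precharges=0
Acc 2: bank1 row0 -> MISS (open row0); precharges=1
Acc 3: bank0 row2 -> MISS (open row2); precharges=1
Acc 4: bank0 row2 -> HIT
Acc 5: bank2 row2 -> MISS (open row2); precharges=1
Acc 6: bank2 row2 -> HIT
Acc 7: bank1 row2 -> MISS (open row2); precharges=2
Acc 8: bank2 row3 -> MISS (open row3); precharges=3
Acc 9: bank0 row0 -> MISS (open row0); precharges=4
Acc 10: bank0 row0 -> HIT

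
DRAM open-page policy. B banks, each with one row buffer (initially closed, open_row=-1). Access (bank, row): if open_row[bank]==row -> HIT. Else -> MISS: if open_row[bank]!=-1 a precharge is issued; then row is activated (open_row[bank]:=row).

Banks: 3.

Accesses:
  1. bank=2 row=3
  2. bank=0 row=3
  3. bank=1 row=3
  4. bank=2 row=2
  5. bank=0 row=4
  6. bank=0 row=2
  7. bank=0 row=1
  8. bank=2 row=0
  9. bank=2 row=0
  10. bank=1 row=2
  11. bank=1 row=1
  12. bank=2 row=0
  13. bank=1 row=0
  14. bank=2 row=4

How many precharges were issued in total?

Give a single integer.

Answer: 9

Derivation:
Acc 1: bank2 row3 -> MISS (open row3); precharges=0
Acc 2: bank0 row3 -> MISS (open row3); precharges=0
Acc 3: bank1 row3 -> MISS (open row3); precharges=0
Acc 4: bank2 row2 -> MISS (open row2); precharges=1
Acc 5: bank0 row4 -> MISS (open row4); precharges=2
Acc 6: bank0 row2 -> MISS (open row2); precharges=3
Acc 7: bank0 row1 -> MISS (open row1); precharges=4
Acc 8: bank2 row0 -> MISS (open row0); precharges=5
Acc 9: bank2 row0 -> HIT
Acc 10: bank1 row2 -> MISS (open row2); precharges=6
Acc 11: bank1 row1 -> MISS (open row1); precharges=7
Acc 12: bank2 row0 -> HIT
Acc 13: bank1 row0 -> MISS (open row0); precharges=8
Acc 14: bank2 row4 -> MISS (open row4); precharges=9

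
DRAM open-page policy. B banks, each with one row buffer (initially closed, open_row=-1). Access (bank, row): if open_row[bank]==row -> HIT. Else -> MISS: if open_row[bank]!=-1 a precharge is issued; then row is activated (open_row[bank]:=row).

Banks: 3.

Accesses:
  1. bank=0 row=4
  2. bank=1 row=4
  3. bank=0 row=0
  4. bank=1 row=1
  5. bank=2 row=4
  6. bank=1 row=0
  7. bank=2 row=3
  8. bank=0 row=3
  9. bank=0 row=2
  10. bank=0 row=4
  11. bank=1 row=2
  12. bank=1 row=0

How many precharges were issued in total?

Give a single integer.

Acc 1: bank0 row4 -> MISS (open row4); precharges=0
Acc 2: bank1 row4 -> MISS (open row4); precharges=0
Acc 3: bank0 row0 -> MISS (open row0); precharges=1
Acc 4: bank1 row1 -> MISS (open row1); precharges=2
Acc 5: bank2 row4 -> MISS (open row4); precharges=2
Acc 6: bank1 row0 -> MISS (open row0); precharges=3
Acc 7: bank2 row3 -> MISS (open row3); precharges=4
Acc 8: bank0 row3 -> MISS (open row3); precharges=5
Acc 9: bank0 row2 -> MISS (open row2); precharges=6
Acc 10: bank0 row4 -> MISS (open row4); precharges=7
Acc 11: bank1 row2 -> MISS (open row2); precharges=8
Acc 12: bank1 row0 -> MISS (open row0); precharges=9

Answer: 9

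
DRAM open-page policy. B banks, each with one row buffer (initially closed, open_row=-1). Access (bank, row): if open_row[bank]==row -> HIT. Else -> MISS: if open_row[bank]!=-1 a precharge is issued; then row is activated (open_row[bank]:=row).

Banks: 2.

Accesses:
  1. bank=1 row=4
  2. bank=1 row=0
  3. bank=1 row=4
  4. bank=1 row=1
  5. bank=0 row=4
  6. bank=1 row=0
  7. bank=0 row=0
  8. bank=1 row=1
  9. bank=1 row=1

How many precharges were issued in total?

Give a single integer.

Answer: 6

Derivation:
Acc 1: bank1 row4 -> MISS (open row4); precharges=0
Acc 2: bank1 row0 -> MISS (open row0); precharges=1
Acc 3: bank1 row4 -> MISS (open row4); precharges=2
Acc 4: bank1 row1 -> MISS (open row1); precharges=3
Acc 5: bank0 row4 -> MISS (open row4); precharges=3
Acc 6: bank1 row0 -> MISS (open row0); precharges=4
Acc 7: bank0 row0 -> MISS (open row0); precharges=5
Acc 8: bank1 row1 -> MISS (open row1); precharges=6
Acc 9: bank1 row1 -> HIT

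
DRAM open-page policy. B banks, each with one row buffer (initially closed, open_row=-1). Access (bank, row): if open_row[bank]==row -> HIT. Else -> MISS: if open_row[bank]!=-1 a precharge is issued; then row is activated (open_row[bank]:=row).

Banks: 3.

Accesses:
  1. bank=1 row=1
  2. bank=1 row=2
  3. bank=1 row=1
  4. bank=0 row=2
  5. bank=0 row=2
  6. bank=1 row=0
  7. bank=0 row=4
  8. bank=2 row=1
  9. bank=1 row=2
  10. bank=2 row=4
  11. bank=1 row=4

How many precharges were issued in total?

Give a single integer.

Acc 1: bank1 row1 -> MISS (open row1); precharges=0
Acc 2: bank1 row2 -> MISS (open row2); precharges=1
Acc 3: bank1 row1 -> MISS (open row1); precharges=2
Acc 4: bank0 row2 -> MISS (open row2); precharges=2
Acc 5: bank0 row2 -> HIT
Acc 6: bank1 row0 -> MISS (open row0); precharges=3
Acc 7: bank0 row4 -> MISS (open row4); precharges=4
Acc 8: bank2 row1 -> MISS (open row1); precharges=4
Acc 9: bank1 row2 -> MISS (open row2); precharges=5
Acc 10: bank2 row4 -> MISS (open row4); precharges=6
Acc 11: bank1 row4 -> MISS (open row4); precharges=7

Answer: 7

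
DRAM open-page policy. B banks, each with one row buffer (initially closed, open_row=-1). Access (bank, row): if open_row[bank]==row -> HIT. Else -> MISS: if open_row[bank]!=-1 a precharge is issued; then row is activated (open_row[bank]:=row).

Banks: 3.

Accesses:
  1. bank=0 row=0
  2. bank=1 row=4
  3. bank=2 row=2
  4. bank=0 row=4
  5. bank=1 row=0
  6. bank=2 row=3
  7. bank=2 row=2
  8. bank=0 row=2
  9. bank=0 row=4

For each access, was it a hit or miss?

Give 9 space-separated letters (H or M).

Acc 1: bank0 row0 -> MISS (open row0); precharges=0
Acc 2: bank1 row4 -> MISS (open row4); precharges=0
Acc 3: bank2 row2 -> MISS (open row2); precharges=0
Acc 4: bank0 row4 -> MISS (open row4); precharges=1
Acc 5: bank1 row0 -> MISS (open row0); precharges=2
Acc 6: bank2 row3 -> MISS (open row3); precharges=3
Acc 7: bank2 row2 -> MISS (open row2); precharges=4
Acc 8: bank0 row2 -> MISS (open row2); precharges=5
Acc 9: bank0 row4 -> MISS (open row4); precharges=6

Answer: M M M M M M M M M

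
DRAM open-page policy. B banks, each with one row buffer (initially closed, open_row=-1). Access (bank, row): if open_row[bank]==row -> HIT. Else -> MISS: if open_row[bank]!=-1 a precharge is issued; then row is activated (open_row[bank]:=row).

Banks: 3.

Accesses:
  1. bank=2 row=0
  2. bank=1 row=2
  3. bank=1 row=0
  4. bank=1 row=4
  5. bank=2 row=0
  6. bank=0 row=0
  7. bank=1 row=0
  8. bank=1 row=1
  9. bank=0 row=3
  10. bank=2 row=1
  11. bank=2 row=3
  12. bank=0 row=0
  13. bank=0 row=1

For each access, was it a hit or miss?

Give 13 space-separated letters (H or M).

Answer: M M M M H M M M M M M M M

Derivation:
Acc 1: bank2 row0 -> MISS (open row0); precharges=0
Acc 2: bank1 row2 -> MISS (open row2); precharges=0
Acc 3: bank1 row0 -> MISS (open row0); precharges=1
Acc 4: bank1 row4 -> MISS (open row4); precharges=2
Acc 5: bank2 row0 -> HIT
Acc 6: bank0 row0 -> MISS (open row0); precharges=2
Acc 7: bank1 row0 -> MISS (open row0); precharges=3
Acc 8: bank1 row1 -> MISS (open row1); precharges=4
Acc 9: bank0 row3 -> MISS (open row3); precharges=5
Acc 10: bank2 row1 -> MISS (open row1); precharges=6
Acc 11: bank2 row3 -> MISS (open row3); precharges=7
Acc 12: bank0 row0 -> MISS (open row0); precharges=8
Acc 13: bank0 row1 -> MISS (open row1); precharges=9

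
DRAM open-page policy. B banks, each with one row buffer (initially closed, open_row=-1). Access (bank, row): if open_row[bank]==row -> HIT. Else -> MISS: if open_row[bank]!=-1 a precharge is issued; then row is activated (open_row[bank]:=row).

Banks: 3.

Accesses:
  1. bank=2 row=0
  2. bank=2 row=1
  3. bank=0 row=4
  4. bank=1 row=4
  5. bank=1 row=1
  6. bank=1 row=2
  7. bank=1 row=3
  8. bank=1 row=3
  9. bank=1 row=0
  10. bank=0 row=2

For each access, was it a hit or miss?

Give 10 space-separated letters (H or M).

Acc 1: bank2 row0 -> MISS (open row0); precharges=0
Acc 2: bank2 row1 -> MISS (open row1); precharges=1
Acc 3: bank0 row4 -> MISS (open row4); precharges=1
Acc 4: bank1 row4 -> MISS (open row4); precharges=1
Acc 5: bank1 row1 -> MISS (open row1); precharges=2
Acc 6: bank1 row2 -> MISS (open row2); precharges=3
Acc 7: bank1 row3 -> MISS (open row3); precharges=4
Acc 8: bank1 row3 -> HIT
Acc 9: bank1 row0 -> MISS (open row0); precharges=5
Acc 10: bank0 row2 -> MISS (open row2); precharges=6

Answer: M M M M M M M H M M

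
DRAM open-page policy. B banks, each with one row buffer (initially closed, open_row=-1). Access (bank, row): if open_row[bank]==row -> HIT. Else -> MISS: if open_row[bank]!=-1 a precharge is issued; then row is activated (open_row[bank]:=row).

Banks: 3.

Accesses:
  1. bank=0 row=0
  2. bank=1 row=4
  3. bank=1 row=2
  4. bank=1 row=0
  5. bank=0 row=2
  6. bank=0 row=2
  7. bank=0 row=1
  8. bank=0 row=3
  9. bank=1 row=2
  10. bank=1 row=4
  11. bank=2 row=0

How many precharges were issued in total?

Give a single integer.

Answer: 7

Derivation:
Acc 1: bank0 row0 -> MISS (open row0); precharges=0
Acc 2: bank1 row4 -> MISS (open row4); precharges=0
Acc 3: bank1 row2 -> MISS (open row2); precharges=1
Acc 4: bank1 row0 -> MISS (open row0); precharges=2
Acc 5: bank0 row2 -> MISS (open row2); precharges=3
Acc 6: bank0 row2 -> HIT
Acc 7: bank0 row1 -> MISS (open row1); precharges=4
Acc 8: bank0 row3 -> MISS (open row3); precharges=5
Acc 9: bank1 row2 -> MISS (open row2); precharges=6
Acc 10: bank1 row4 -> MISS (open row4); precharges=7
Acc 11: bank2 row0 -> MISS (open row0); precharges=7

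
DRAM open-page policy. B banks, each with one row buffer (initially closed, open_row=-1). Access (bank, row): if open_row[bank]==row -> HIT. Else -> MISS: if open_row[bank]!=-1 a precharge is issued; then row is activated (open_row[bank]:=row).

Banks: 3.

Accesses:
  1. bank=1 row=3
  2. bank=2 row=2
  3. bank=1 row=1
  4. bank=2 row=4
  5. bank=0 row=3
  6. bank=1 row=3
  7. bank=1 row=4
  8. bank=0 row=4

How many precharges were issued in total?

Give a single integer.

Answer: 5

Derivation:
Acc 1: bank1 row3 -> MISS (open row3); precharges=0
Acc 2: bank2 row2 -> MISS (open row2); precharges=0
Acc 3: bank1 row1 -> MISS (open row1); precharges=1
Acc 4: bank2 row4 -> MISS (open row4); precharges=2
Acc 5: bank0 row3 -> MISS (open row3); precharges=2
Acc 6: bank1 row3 -> MISS (open row3); precharges=3
Acc 7: bank1 row4 -> MISS (open row4); precharges=4
Acc 8: bank0 row4 -> MISS (open row4); precharges=5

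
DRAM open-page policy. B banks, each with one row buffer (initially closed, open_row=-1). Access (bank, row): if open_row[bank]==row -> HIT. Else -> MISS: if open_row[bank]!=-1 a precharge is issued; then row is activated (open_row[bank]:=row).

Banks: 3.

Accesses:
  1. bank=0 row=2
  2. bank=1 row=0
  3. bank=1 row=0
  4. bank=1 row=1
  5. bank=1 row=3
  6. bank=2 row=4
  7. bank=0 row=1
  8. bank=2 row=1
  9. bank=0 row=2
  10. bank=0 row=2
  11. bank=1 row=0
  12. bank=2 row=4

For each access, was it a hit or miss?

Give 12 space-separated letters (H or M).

Answer: M M H M M M M M M H M M

Derivation:
Acc 1: bank0 row2 -> MISS (open row2); precharges=0
Acc 2: bank1 row0 -> MISS (open row0); precharges=0
Acc 3: bank1 row0 -> HIT
Acc 4: bank1 row1 -> MISS (open row1); precharges=1
Acc 5: bank1 row3 -> MISS (open row3); precharges=2
Acc 6: bank2 row4 -> MISS (open row4); precharges=2
Acc 7: bank0 row1 -> MISS (open row1); precharges=3
Acc 8: bank2 row1 -> MISS (open row1); precharges=4
Acc 9: bank0 row2 -> MISS (open row2); precharges=5
Acc 10: bank0 row2 -> HIT
Acc 11: bank1 row0 -> MISS (open row0); precharges=6
Acc 12: bank2 row4 -> MISS (open row4); precharges=7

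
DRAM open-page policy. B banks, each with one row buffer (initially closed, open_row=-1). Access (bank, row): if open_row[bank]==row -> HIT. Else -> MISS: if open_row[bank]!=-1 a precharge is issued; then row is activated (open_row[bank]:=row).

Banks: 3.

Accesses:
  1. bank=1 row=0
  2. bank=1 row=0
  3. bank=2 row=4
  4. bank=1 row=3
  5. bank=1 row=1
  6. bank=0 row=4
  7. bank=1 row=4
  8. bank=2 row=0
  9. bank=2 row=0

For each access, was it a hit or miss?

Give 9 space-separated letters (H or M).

Answer: M H M M M M M M H

Derivation:
Acc 1: bank1 row0 -> MISS (open row0); precharges=0
Acc 2: bank1 row0 -> HIT
Acc 3: bank2 row4 -> MISS (open row4); precharges=0
Acc 4: bank1 row3 -> MISS (open row3); precharges=1
Acc 5: bank1 row1 -> MISS (open row1); precharges=2
Acc 6: bank0 row4 -> MISS (open row4); precharges=2
Acc 7: bank1 row4 -> MISS (open row4); precharges=3
Acc 8: bank2 row0 -> MISS (open row0); precharges=4
Acc 9: bank2 row0 -> HIT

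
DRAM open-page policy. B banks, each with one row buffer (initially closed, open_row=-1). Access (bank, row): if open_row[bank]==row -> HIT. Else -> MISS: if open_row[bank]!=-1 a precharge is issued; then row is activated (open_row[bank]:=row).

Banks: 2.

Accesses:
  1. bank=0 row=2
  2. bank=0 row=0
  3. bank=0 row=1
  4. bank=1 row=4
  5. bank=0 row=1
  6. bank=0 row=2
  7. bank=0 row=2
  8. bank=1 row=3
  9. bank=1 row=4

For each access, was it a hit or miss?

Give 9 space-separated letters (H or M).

Acc 1: bank0 row2 -> MISS (open row2); precharges=0
Acc 2: bank0 row0 -> MISS (open row0); precharges=1
Acc 3: bank0 row1 -> MISS (open row1); precharges=2
Acc 4: bank1 row4 -> MISS (open row4); precharges=2
Acc 5: bank0 row1 -> HIT
Acc 6: bank0 row2 -> MISS (open row2); precharges=3
Acc 7: bank0 row2 -> HIT
Acc 8: bank1 row3 -> MISS (open row3); precharges=4
Acc 9: bank1 row4 -> MISS (open row4); precharges=5

Answer: M M M M H M H M M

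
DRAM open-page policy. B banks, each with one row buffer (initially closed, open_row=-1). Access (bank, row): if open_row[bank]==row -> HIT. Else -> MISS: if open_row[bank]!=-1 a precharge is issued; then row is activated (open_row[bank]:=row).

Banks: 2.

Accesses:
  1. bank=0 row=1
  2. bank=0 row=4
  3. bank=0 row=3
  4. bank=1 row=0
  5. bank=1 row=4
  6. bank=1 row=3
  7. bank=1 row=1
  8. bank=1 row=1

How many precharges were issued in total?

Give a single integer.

Acc 1: bank0 row1 -> MISS (open row1); precharges=0
Acc 2: bank0 row4 -> MISS (open row4); precharges=1
Acc 3: bank0 row3 -> MISS (open row3); precharges=2
Acc 4: bank1 row0 -> MISS (open row0); precharges=2
Acc 5: bank1 row4 -> MISS (open row4); precharges=3
Acc 6: bank1 row3 -> MISS (open row3); precharges=4
Acc 7: bank1 row1 -> MISS (open row1); precharges=5
Acc 8: bank1 row1 -> HIT

Answer: 5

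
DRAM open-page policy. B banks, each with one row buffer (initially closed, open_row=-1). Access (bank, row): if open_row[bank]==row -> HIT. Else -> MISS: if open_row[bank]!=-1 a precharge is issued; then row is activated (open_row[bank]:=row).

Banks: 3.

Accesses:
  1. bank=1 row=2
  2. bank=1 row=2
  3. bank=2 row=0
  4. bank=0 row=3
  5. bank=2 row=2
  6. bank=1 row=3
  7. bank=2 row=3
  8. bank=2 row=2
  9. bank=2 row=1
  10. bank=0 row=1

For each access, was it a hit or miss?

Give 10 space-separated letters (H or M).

Acc 1: bank1 row2 -> MISS (open row2); precharges=0
Acc 2: bank1 row2 -> HIT
Acc 3: bank2 row0 -> MISS (open row0); precharges=0
Acc 4: bank0 row3 -> MISS (open row3); precharges=0
Acc 5: bank2 row2 -> MISS (open row2); precharges=1
Acc 6: bank1 row3 -> MISS (open row3); precharges=2
Acc 7: bank2 row3 -> MISS (open row3); precharges=3
Acc 8: bank2 row2 -> MISS (open row2); precharges=4
Acc 9: bank2 row1 -> MISS (open row1); precharges=5
Acc 10: bank0 row1 -> MISS (open row1); precharges=6

Answer: M H M M M M M M M M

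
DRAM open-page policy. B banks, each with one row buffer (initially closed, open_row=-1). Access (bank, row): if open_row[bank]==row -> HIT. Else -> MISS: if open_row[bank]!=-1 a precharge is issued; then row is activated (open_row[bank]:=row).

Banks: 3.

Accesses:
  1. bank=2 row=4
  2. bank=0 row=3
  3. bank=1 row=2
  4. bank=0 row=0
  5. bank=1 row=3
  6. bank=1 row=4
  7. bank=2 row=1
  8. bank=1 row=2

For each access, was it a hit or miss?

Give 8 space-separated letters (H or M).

Answer: M M M M M M M M

Derivation:
Acc 1: bank2 row4 -> MISS (open row4); precharges=0
Acc 2: bank0 row3 -> MISS (open row3); precharges=0
Acc 3: bank1 row2 -> MISS (open row2); precharges=0
Acc 4: bank0 row0 -> MISS (open row0); precharges=1
Acc 5: bank1 row3 -> MISS (open row3); precharges=2
Acc 6: bank1 row4 -> MISS (open row4); precharges=3
Acc 7: bank2 row1 -> MISS (open row1); precharges=4
Acc 8: bank1 row2 -> MISS (open row2); precharges=5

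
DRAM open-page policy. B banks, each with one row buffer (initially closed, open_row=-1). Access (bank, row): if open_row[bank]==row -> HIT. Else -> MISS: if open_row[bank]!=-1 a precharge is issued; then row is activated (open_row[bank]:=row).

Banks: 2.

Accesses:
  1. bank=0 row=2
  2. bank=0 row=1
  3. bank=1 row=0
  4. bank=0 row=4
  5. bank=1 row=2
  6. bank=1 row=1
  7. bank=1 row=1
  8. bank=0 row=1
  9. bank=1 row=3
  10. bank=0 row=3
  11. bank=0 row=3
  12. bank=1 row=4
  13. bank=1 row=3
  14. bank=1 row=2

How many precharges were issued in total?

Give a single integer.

Acc 1: bank0 row2 -> MISS (open row2); precharges=0
Acc 2: bank0 row1 -> MISS (open row1); precharges=1
Acc 3: bank1 row0 -> MISS (open row0); precharges=1
Acc 4: bank0 row4 -> MISS (open row4); precharges=2
Acc 5: bank1 row2 -> MISS (open row2); precharges=3
Acc 6: bank1 row1 -> MISS (open row1); precharges=4
Acc 7: bank1 row1 -> HIT
Acc 8: bank0 row1 -> MISS (open row1); precharges=5
Acc 9: bank1 row3 -> MISS (open row3); precharges=6
Acc 10: bank0 row3 -> MISS (open row3); precharges=7
Acc 11: bank0 row3 -> HIT
Acc 12: bank1 row4 -> MISS (open row4); precharges=8
Acc 13: bank1 row3 -> MISS (open row3); precharges=9
Acc 14: bank1 row2 -> MISS (open row2); precharges=10

Answer: 10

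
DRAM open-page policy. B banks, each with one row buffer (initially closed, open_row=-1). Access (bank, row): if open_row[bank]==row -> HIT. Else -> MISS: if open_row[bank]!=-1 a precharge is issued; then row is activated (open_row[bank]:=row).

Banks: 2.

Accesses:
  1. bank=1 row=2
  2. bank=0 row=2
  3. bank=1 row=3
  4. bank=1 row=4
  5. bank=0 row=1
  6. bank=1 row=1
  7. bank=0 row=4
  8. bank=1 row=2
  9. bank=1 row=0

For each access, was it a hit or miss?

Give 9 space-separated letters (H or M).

Acc 1: bank1 row2 -> MISS (open row2); precharges=0
Acc 2: bank0 row2 -> MISS (open row2); precharges=0
Acc 3: bank1 row3 -> MISS (open row3); precharges=1
Acc 4: bank1 row4 -> MISS (open row4); precharges=2
Acc 5: bank0 row1 -> MISS (open row1); precharges=3
Acc 6: bank1 row1 -> MISS (open row1); precharges=4
Acc 7: bank0 row4 -> MISS (open row4); precharges=5
Acc 8: bank1 row2 -> MISS (open row2); precharges=6
Acc 9: bank1 row0 -> MISS (open row0); precharges=7

Answer: M M M M M M M M M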